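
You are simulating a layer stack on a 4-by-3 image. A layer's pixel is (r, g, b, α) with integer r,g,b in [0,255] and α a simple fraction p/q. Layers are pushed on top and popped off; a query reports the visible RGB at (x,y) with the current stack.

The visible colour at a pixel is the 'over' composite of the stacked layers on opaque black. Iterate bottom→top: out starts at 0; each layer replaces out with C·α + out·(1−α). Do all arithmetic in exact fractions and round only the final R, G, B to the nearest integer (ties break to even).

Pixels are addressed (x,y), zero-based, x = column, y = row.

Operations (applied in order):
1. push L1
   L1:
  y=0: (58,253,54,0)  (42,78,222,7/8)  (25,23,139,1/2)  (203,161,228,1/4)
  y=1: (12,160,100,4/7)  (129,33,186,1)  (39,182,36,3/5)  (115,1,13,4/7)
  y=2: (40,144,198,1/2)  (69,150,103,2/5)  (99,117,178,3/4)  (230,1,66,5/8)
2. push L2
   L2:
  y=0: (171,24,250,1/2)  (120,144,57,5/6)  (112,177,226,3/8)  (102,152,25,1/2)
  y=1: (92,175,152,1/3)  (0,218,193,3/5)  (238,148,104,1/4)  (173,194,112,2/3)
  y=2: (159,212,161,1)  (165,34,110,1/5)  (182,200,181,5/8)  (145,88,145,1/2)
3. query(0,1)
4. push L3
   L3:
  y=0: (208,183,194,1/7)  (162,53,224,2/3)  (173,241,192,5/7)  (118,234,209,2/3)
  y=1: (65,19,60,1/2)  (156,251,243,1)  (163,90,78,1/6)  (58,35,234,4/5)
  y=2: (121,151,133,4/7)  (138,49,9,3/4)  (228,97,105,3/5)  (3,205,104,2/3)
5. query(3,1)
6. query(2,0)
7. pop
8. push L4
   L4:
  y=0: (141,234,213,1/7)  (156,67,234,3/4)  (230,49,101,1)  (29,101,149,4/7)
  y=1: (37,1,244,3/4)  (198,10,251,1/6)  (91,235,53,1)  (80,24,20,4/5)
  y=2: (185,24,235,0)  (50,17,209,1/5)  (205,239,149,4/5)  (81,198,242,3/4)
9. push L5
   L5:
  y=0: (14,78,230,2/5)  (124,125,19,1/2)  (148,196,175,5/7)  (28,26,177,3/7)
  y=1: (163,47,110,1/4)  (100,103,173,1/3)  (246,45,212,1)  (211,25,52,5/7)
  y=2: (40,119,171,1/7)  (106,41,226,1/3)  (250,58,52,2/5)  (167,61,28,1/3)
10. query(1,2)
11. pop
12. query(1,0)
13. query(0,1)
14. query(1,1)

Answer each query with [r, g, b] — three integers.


at x=0,y=1 over L1,L2:
L1 α=4/7: [48/7, 640/7, 400/7]
L2 α=1/3: [740/21, 835/7, 1864/21]
rounded: [35, 119, 89]

(3,1) stack=L1,L2,L3; from [0,0,0]:
after L1 α=4/7: [460/7, 4/7, 52/7]
after L2 α=2/3: [2882/21, 2720/21, 540/7]
after L3 α=4/5: [7754/105, 1132/21, 7092/35]
rounded: [74, 54, 203]

query (2,0) [L1,L2,L3] — begin 0,0,0
after L1 α=1/2: [25/2, 23/2, 139/2]
after L2 α=3/8: [797/16, 1177/16, 2051/16]
after L3 α=5/7: [7717/56, 10817/56, 9731/56]
→ [138, 193, 174]

at x=1,y=2 over L1,L2,L4,L5:
after L1 α=2/5: [138/5, 60, 206/5]
after L2 α=1/5: [1377/25, 274/5, 1374/25]
after L4 α=1/5: [6758/125, 1181/25, 10721/125]
after L5 α=1/3: [8922/125, 1129/25, 16564/125]
→ [71, 45, 133]

query (1,0) [L1,L2,L4] — begin 0,0,0
after L1 α=7/8: [147/4, 273/4, 777/4]
after L2 α=5/6: [849/8, 1051/8, 639/8]
after L4 α=3/4: [4593/32, 2659/32, 6255/32]
rounded: [144, 83, 195]

(0,1) stack=L1,L2,L4; from [0,0,0]:
after L1 α=4/7: [48/7, 640/7, 400/7]
after L2 α=1/3: [740/21, 835/7, 1864/21]
after L4 α=3/4: [3071/84, 214/7, 4309/21]
rounded: [37, 31, 205]

(1,1) stack=L1,L2,L4; from [0,0,0]:
+L1 (α=1) → [129, 33, 186]
+L2 (α=3/5) → [258/5, 144, 951/5]
+L4 (α=1/6) → [76, 365/3, 601/3]
rounded: [76, 122, 200]


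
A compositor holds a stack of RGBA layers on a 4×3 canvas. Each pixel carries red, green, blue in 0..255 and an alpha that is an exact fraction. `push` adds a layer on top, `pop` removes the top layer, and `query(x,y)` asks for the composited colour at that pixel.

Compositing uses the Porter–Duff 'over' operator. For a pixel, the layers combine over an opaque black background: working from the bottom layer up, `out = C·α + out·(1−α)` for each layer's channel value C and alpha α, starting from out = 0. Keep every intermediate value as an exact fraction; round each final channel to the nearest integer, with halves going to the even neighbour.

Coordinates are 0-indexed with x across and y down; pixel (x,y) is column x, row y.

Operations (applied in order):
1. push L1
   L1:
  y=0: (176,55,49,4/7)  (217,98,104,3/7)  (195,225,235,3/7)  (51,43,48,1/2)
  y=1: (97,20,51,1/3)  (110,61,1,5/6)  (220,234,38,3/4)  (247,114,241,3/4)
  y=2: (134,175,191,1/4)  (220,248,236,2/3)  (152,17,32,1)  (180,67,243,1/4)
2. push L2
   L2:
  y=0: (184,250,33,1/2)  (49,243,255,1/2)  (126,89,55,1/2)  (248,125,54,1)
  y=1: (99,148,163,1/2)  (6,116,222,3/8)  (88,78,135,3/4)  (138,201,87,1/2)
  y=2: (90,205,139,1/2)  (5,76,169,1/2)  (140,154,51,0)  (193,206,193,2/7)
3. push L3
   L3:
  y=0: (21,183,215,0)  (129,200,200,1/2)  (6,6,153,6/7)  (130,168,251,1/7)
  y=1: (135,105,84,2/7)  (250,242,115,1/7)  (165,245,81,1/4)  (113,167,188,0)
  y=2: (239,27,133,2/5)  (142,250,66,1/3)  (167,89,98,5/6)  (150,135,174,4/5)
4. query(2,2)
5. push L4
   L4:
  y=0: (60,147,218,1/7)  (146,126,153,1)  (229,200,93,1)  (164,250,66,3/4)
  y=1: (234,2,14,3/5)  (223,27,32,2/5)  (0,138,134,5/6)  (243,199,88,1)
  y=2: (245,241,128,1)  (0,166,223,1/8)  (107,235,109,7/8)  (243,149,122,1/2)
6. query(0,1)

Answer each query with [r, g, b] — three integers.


query (2,2) [L1,L2,L3] — begin 0,0,0
after L1 α=1: [152, 17, 32]
after L2 α=0: [152, 17, 32]
after L3 α=5/6: [329/2, 77, 87]
= [164, 77, 87]

query (0,1) [L1,L2,L3,L4] — begin 0,0,0
after L1 α=1/3: [97/3, 20/3, 17]
after L2 α=1/2: [197/3, 232/3, 90]
after L3 α=2/7: [1795/21, 1790/21, 618/7]
after L4 α=3/5: [18332/105, 3706/105, 306/7]
= [175, 35, 44]


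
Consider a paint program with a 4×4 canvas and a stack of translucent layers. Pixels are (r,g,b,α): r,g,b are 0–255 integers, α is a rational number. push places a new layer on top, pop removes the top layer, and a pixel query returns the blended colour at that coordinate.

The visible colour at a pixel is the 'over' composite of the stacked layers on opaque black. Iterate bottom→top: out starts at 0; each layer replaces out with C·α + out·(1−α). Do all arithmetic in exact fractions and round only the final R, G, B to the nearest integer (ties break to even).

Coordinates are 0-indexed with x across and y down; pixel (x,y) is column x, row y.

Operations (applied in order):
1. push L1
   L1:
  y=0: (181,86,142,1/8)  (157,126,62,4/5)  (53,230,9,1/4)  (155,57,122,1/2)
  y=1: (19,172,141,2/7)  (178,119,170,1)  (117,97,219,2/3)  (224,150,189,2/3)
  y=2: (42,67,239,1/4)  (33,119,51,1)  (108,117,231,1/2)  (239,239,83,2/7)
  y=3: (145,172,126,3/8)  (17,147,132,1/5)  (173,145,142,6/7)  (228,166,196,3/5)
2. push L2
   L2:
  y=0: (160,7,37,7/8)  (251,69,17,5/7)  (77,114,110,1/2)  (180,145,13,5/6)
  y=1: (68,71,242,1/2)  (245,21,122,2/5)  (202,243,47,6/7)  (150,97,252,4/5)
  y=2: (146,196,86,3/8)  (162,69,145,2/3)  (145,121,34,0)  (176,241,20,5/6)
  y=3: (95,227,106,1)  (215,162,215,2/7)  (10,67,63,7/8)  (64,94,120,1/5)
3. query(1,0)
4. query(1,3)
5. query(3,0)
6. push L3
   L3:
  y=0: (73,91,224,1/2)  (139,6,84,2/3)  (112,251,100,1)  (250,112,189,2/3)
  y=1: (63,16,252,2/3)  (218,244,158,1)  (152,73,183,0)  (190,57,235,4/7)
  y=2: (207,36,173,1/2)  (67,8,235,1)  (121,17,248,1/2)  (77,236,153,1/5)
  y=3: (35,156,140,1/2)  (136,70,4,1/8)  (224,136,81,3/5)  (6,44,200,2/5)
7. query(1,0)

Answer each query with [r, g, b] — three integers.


at x=1,y=0 over L1,L2:
after L1 α=4/5: [628/5, 504/5, 248/5]
after L2 α=5/7: [7531/35, 2733/35, 921/35]
→ [215, 78, 26]

(1,3) stack=L1,L2; from [0,0,0]:
after L1 α=1/5: [17/5, 147/5, 132/5]
after L2 α=2/7: [447/7, 471/7, 562/7]
= [64, 67, 80]

(3,0) stack=L1,L2; from [0,0,0]:
+L1 (α=1/2) → [155/2, 57/2, 61]
+L2 (α=5/6) → [1955/12, 1507/12, 21]
rounded: [163, 126, 21]

query (1,0) [L1,L2,L3] — begin 0,0,0
+L1 (α=4/5) → [628/5, 504/5, 248/5]
+L2 (α=5/7) → [7531/35, 2733/35, 921/35]
+L3 (α=2/3) → [17261/105, 1051/35, 2267/35]
→ [164, 30, 65]


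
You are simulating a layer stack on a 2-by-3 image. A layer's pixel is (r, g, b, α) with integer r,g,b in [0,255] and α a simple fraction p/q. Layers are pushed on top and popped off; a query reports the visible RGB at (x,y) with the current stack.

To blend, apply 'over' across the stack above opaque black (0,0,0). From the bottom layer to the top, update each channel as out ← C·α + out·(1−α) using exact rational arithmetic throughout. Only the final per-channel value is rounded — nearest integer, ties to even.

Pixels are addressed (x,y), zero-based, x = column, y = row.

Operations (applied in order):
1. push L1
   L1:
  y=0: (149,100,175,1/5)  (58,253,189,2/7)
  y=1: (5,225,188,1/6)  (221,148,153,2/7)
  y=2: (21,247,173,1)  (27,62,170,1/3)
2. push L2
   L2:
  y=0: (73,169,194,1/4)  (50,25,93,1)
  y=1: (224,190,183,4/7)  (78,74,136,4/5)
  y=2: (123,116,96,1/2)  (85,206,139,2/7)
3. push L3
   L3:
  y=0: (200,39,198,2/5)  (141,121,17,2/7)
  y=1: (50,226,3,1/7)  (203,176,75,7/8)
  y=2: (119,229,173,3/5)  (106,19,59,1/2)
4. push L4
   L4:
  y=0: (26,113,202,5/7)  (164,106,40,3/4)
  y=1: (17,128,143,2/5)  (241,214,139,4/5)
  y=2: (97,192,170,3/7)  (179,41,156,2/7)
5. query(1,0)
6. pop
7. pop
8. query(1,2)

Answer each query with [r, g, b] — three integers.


query (1,0) [L1,L2,L3,L4] — begin 0,0,0
after L1 α=2/7: [116/7, 506/7, 54]
after L2 α=1: [50, 25, 93]
after L3 α=2/7: [76, 367/7, 499/7]
after L4 α=3/4: [142, 2593/28, 1339/28]
→ [142, 93, 48]

at x=1,y=2 over L1,L2:
L1 α=1/3: [9, 62/3, 170/3]
L2 α=2/7: [215/7, 1546/21, 1684/21]
→ [31, 74, 80]


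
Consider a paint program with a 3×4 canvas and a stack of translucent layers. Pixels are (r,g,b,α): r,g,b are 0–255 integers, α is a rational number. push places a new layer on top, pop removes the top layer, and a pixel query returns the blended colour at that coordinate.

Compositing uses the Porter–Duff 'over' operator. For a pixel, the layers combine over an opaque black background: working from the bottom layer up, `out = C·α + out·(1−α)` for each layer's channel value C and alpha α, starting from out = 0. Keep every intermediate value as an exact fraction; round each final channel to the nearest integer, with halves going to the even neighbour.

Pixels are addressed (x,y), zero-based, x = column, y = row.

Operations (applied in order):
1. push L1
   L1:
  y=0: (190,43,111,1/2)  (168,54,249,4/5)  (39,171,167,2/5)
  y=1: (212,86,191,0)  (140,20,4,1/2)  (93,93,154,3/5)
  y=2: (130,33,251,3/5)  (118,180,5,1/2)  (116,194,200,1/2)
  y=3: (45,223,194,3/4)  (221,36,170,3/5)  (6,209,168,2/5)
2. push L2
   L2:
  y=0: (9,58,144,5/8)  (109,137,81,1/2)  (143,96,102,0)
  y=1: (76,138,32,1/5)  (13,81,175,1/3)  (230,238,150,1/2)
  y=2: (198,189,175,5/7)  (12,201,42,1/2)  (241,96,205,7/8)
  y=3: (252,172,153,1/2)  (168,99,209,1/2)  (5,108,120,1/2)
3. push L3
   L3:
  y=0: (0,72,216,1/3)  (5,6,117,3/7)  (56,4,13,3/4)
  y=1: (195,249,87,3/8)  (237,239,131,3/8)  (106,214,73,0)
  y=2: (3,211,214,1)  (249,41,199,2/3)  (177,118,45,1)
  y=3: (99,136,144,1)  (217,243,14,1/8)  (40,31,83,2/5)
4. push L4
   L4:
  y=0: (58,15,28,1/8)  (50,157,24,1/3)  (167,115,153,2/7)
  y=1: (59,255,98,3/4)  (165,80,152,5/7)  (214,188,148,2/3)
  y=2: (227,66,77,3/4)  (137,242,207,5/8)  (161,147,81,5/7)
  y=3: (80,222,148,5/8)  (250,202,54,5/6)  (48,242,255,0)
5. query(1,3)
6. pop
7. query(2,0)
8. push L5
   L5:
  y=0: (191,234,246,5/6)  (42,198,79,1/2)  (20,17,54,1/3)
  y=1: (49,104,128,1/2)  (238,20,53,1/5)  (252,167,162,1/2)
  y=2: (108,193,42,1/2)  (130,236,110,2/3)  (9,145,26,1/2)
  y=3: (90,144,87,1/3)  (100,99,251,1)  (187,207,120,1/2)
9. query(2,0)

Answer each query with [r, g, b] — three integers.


at x=1,y=3 over L1,L2,L3,L4:
+L1 (α=3/5) → [663/5, 108/5, 102]
+L2 (α=1/2) → [1503/10, 603/10, 311/2]
+L3 (α=1/8) → [12691/80, 6651/80, 2205/16]
+L4 (α=5/6) → [112691/480, 87451/480, 2175/32]
= [235, 182, 68]

(2,0) stack=L1,L2,L3; from [0,0,0]:
+L1 (α=2/5) → [78/5, 342/5, 334/5]
+L2 (α=0) → [78/5, 342/5, 334/5]
+L3 (α=3/4) → [459/10, 201/10, 529/20]
→ [46, 20, 26]

at x=2,y=0 over L1,L2,L3,L5:
L1 α=2/5: [78/5, 342/5, 334/5]
L2 α=0: [78/5, 342/5, 334/5]
L3 α=3/4: [459/10, 201/10, 529/20]
L5 α=1/3: [559/15, 286/15, 1069/30]
rounded: [37, 19, 36]


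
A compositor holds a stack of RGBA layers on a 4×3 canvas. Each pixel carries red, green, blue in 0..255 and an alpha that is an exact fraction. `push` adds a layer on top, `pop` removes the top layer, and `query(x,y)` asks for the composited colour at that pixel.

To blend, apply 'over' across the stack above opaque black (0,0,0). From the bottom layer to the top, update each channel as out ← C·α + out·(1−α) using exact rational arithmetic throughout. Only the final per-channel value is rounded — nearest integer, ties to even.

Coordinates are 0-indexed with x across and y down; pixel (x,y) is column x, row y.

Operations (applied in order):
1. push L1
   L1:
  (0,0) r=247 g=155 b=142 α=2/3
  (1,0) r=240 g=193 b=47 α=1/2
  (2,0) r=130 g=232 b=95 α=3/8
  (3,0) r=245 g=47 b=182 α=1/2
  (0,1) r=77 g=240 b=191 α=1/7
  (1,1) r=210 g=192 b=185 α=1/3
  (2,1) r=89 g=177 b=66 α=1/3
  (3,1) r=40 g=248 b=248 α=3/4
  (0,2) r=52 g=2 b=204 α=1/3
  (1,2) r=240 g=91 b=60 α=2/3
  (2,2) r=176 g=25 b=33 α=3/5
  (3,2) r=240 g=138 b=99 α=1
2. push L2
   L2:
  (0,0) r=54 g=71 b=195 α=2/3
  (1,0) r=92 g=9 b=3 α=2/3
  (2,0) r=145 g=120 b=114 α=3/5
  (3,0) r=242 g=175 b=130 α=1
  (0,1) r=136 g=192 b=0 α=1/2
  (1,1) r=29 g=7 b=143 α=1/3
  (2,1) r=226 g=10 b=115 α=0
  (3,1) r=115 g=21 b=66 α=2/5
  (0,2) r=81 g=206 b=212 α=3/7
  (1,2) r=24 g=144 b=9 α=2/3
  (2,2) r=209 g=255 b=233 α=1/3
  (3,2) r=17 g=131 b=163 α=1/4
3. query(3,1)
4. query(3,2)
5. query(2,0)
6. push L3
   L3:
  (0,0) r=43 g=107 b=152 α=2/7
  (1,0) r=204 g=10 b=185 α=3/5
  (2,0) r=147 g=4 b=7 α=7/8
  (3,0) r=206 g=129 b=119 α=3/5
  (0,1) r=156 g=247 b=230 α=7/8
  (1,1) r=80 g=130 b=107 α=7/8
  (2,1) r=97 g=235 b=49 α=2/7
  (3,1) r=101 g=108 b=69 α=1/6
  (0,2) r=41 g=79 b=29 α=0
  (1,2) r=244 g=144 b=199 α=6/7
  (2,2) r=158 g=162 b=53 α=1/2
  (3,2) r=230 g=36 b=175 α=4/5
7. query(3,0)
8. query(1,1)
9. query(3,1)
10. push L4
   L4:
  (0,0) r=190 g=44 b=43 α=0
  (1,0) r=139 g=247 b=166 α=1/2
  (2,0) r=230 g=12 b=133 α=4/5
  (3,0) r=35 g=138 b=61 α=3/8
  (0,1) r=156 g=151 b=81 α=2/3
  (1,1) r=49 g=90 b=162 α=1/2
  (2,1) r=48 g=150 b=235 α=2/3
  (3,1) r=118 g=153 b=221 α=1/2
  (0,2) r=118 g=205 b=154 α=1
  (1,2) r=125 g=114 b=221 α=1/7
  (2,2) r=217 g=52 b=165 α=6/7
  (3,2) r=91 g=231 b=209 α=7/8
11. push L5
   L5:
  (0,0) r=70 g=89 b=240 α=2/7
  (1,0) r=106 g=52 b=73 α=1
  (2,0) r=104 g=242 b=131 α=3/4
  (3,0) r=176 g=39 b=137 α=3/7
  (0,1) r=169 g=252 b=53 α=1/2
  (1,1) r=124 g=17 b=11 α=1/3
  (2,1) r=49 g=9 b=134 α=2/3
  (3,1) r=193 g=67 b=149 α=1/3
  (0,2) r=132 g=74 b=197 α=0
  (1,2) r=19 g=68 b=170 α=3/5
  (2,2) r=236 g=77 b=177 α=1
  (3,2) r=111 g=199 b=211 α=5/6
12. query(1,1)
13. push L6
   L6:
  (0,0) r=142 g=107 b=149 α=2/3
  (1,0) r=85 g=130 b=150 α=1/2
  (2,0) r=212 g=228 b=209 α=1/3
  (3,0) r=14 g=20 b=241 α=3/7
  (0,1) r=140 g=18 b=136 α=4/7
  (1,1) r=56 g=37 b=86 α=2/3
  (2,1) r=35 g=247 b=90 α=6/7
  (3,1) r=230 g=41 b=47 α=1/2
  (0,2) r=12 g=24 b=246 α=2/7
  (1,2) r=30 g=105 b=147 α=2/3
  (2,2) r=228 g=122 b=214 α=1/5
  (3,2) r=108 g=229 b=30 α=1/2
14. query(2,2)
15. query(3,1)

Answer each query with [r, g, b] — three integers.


at x=3,y=1 over L1,L2:
L1 α=3/4: [30, 186, 186]
L2 α=2/5: [64, 120, 138]
→ [64, 120, 138]

(3,2) stack=L1,L2; from [0,0,0]:
L1 α=1: [240, 138, 99]
L2 α=1/4: [737/4, 545/4, 115]
rounded: [184, 136, 115]

query (2,0) [L1,L2] — begin 0,0,0
L1 α=3/8: [195/4, 87, 285/8]
L2 α=3/5: [213/2, 534/5, 1653/20]
rounded: [106, 107, 83]

query (3,0) [L1,L2,L3] — begin 0,0,0
+L1 (α=1/2) → [245/2, 47/2, 91]
+L2 (α=1) → [242, 175, 130]
+L3 (α=3/5) → [1102/5, 737/5, 617/5]
= [220, 147, 123]

at x=1,y=1 over L1,L2,L3:
after L1 α=1/3: [70, 64, 185/3]
after L2 α=1/3: [169/3, 45, 799/9]
after L3 α=7/8: [1849/24, 955/8, 1885/18]
rounded: [77, 119, 105]

query (3,1) [L1,L2,L3] — begin 0,0,0
after L1 α=3/4: [30, 186, 186]
after L2 α=2/5: [64, 120, 138]
after L3 α=1/6: [421/6, 118, 253/2]
= [70, 118, 126]

query (1,1) [L1,L2,L3,L4,L5] — begin 0,0,0
after L1 α=1/3: [70, 64, 185/3]
after L2 α=1/3: [169/3, 45, 799/9]
after L3 α=7/8: [1849/24, 955/8, 1885/18]
after L4 α=1/2: [3025/48, 1675/16, 4801/36]
after L5 α=1/3: [6001/72, 1811/24, 4999/54]
rounded: [83, 75, 93]

query (2,2) [L1,L2,L3,L4,L5,L6] — begin 0,0,0
+L1 (α=3/5) → [528/5, 15, 99/5]
+L2 (α=1/3) → [2101/15, 95, 1363/15]
+L3 (α=1/2) → [4471/30, 257/2, 1079/15]
+L4 (α=6/7) → [43531/210, 881/14, 15929/105]
+L5 (α=1) → [236, 77, 177]
+L6 (α=1/5) → [1172/5, 86, 922/5]
→ [234, 86, 184]

(3,1) stack=L1,L2,L3,L4,L5,L6; from [0,0,0]:
after L1 α=3/4: [30, 186, 186]
after L2 α=2/5: [64, 120, 138]
after L3 α=1/6: [421/6, 118, 253/2]
after L4 α=1/2: [1129/12, 271/2, 695/4]
after L5 α=1/3: [2287/18, 338/3, 331/2]
after L6 α=1/2: [6427/36, 461/6, 425/4]
→ [179, 77, 106]


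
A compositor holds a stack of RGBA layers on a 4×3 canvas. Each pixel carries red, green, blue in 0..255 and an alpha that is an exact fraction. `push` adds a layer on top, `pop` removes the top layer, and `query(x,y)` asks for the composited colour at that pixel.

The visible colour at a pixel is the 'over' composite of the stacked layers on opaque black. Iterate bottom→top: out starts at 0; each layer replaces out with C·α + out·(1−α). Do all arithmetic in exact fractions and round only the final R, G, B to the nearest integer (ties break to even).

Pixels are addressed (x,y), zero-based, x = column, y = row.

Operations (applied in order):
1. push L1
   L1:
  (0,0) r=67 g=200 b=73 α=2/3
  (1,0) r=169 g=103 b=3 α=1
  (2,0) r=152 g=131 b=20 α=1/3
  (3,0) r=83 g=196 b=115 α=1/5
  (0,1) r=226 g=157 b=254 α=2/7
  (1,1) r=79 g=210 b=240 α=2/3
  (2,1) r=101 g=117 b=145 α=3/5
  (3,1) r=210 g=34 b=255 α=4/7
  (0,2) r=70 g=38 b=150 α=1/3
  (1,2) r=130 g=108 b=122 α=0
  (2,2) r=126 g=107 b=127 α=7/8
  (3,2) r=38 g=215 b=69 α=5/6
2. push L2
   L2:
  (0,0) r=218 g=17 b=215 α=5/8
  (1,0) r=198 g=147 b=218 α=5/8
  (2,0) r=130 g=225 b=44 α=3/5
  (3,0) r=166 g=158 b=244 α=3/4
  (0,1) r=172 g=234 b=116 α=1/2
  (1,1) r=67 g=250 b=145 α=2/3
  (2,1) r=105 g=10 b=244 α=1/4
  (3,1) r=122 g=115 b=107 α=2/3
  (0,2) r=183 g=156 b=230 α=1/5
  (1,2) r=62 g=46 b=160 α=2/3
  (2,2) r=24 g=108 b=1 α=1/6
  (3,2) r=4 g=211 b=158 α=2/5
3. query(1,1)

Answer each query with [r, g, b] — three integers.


query (1,1) [L1,L2] — begin 0,0,0
after L1 α=2/3: [158/3, 140, 160]
after L2 α=2/3: [560/9, 640/3, 150]
→ [62, 213, 150]


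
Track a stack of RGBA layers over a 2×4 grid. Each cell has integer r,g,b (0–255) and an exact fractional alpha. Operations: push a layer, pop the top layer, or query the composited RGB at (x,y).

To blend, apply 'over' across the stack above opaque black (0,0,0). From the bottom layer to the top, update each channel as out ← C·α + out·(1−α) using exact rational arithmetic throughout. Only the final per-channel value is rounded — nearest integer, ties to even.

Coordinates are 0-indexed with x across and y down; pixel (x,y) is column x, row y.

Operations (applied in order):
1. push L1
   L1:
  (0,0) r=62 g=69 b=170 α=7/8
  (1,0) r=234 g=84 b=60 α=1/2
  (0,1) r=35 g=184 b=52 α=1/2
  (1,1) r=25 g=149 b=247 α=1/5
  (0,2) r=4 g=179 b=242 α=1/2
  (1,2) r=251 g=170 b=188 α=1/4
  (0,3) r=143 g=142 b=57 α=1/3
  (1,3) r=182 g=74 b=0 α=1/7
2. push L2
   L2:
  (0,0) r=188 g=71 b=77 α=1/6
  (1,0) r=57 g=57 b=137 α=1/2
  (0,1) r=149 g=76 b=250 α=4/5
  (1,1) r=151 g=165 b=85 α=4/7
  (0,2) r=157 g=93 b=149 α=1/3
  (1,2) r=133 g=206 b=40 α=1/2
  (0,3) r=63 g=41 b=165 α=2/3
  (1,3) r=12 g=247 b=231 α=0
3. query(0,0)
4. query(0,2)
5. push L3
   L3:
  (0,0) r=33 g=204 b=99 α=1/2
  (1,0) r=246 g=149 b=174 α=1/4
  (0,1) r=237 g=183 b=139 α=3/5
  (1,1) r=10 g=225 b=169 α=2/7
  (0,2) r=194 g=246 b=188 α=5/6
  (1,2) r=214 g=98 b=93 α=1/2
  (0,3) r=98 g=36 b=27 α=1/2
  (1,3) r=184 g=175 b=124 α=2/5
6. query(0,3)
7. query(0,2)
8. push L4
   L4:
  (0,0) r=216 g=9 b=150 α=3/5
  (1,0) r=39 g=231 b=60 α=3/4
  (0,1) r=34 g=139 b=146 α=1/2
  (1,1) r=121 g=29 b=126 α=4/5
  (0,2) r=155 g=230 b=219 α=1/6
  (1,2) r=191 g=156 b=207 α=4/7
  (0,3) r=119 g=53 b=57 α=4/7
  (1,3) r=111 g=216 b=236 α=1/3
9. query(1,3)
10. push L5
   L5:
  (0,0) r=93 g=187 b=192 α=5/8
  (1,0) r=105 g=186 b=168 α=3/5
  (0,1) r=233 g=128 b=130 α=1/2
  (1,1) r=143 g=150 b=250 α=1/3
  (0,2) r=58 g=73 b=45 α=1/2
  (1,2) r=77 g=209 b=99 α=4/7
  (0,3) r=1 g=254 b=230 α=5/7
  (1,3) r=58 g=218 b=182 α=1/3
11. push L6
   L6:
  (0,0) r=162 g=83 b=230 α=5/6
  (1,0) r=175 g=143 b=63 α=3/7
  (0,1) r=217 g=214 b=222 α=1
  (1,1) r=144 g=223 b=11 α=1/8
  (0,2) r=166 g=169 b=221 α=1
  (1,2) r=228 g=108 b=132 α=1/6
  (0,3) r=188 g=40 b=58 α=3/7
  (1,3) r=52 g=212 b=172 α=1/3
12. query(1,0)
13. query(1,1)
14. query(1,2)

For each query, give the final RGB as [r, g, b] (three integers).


at x=0,y=0 over L1,L2:
after L1 α=7/8: [217/4, 483/8, 595/4]
after L2 α=1/6: [1837/24, 2983/48, 3283/24]
= [77, 62, 137]

(0,2) stack=L1,L2; from [0,0,0]:
+L1 (α=1/2) → [2, 179/2, 121]
+L2 (α=1/3) → [161/3, 272/3, 391/3]
→ [54, 91, 130]

(0,3) stack=L1,L2,L3; from [0,0,0]:
+L1 (α=1/3) → [143/3, 142/3, 19]
+L2 (α=2/3) → [521/9, 388/9, 349/3]
+L3 (α=1/2) → [1403/18, 356/9, 215/3]
rounded: [78, 40, 72]

at x=0,y=2 over L1,L2,L3:
+L1 (α=1/2) → [2, 179/2, 121]
+L2 (α=1/3) → [161/3, 272/3, 391/3]
+L3 (α=5/6) → [3071/18, 1981/9, 3211/18]
rounded: [171, 220, 178]

(1,3) stack=L1,L2,L3,L4; from [0,0,0]:
after L1 α=1/7: [26, 74/7, 0]
after L2 α=0: [26, 74/7, 0]
after L3 α=2/5: [446/5, 2672/35, 248/5]
after L4 α=1/3: [1447/15, 12904/105, 1676/15]
rounded: [96, 123, 112]

at x=1,y=0 over L1,L2,L3,L4,L5,L6:
+L1 (α=1/2) → [117, 42, 30]
+L2 (α=1/2) → [87, 99/2, 167/2]
+L3 (α=1/4) → [507/4, 595/8, 849/8]
+L4 (α=3/4) → [975/16, 6139/32, 2289/32]
+L5 (α=3/5) → [699/8, 15067/80, 10353/80]
+L6 (α=3/7) → [1749/14, 23647/140, 2019/20]
rounded: [125, 169, 101]

(1,1) stack=L1,L2,L3,L4,L5,L6; from [0,0,0]:
after L1 α=1/5: [5, 149/5, 247/5]
after L2 α=4/7: [619/7, 3747/35, 2441/35]
after L3 α=2/7: [3235/49, 6897/49, 4807/49]
after L4 α=4/5: [26951/245, 12581/245, 29503/245]
after L5 α=1/3: [88937/735, 61912/735, 120256/735]
after L6 α=1/8: [104057/840, 85327/840, 121411/840]
→ [124, 102, 145]

query (1,2) [L1,L2,L3,L4,L5,L6] — begin 0,0,0
+L1 (α=1/4) → [251/4, 85/2, 47]
+L2 (α=1/2) → [783/8, 497/4, 87/2]
+L3 (α=1/2) → [2495/16, 889/8, 273/4]
+L4 (α=4/7) → [19709/112, 7659/56, 4131/28]
+L5 (α=4/7) → [93623/784, 69793/392, 23481/196]
+L6 (α=1/6) → [646867/4704, 391301/2352, 47759/392]
→ [138, 166, 122]


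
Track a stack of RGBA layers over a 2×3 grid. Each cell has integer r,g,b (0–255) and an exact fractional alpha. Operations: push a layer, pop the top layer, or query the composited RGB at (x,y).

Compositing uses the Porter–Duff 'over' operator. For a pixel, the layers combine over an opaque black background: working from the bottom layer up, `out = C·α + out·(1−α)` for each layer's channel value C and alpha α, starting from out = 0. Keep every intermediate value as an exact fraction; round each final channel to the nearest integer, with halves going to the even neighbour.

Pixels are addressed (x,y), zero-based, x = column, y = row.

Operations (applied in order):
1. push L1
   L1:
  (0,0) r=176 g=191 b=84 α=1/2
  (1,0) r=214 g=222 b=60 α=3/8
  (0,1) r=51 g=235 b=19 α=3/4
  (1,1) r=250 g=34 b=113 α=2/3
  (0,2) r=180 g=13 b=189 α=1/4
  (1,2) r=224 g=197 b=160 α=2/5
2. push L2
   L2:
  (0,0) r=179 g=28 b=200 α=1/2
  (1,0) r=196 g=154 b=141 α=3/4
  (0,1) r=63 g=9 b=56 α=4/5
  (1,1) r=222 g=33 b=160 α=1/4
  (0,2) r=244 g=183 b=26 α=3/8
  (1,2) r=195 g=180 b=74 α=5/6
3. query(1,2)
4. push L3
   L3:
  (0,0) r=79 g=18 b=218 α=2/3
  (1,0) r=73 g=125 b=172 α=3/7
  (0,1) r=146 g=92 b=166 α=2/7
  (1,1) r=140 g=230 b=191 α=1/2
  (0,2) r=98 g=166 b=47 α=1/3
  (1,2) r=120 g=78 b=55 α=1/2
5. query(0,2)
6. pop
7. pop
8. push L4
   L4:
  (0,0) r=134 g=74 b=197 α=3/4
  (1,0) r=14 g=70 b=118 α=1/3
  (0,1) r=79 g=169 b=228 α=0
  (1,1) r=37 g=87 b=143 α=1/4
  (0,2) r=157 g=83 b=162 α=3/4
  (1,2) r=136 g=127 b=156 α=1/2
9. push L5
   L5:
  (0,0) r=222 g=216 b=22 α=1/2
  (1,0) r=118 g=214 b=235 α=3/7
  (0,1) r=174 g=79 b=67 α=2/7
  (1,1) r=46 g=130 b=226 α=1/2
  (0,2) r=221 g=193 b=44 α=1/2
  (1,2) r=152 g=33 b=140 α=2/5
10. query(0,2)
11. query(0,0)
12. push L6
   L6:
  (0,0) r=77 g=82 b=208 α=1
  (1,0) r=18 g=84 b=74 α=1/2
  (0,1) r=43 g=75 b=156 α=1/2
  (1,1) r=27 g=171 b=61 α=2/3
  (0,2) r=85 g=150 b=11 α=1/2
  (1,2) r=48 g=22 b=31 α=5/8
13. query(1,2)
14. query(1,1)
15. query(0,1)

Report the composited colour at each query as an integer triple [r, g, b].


query (1,2) [L1,L2] — begin 0,0,0
after L1 α=2/5: [448/5, 394/5, 64]
after L2 α=5/6: [5323/30, 2447/15, 217/3]
→ [177, 163, 72]

query (0,2) [L1,L2,L3] — begin 0,0,0
L1 α=1/4: [45, 13/4, 189/4]
L2 α=3/8: [957/8, 2261/32, 1257/32]
L3 α=1/3: [1349/12, 1639/16, 2009/48]
rounded: [112, 102, 42]

(0,2) stack=L1,L4,L5; from [0,0,0]:
after L1 α=1/4: [45, 13/4, 189/4]
after L4 α=3/4: [129, 1009/16, 2133/16]
after L5 α=1/2: [175, 4097/32, 2837/32]
= [175, 128, 89]

(0,0) stack=L1,L4,L5; from [0,0,0]:
L1 α=1/2: [88, 191/2, 42]
L4 α=3/4: [245/2, 635/8, 633/4]
L5 α=1/2: [689/4, 2363/16, 721/8]
= [172, 148, 90]

query (1,2) [L1,L4,L5,L6] — begin 0,0,0
+L1 (α=2/5) → [448/5, 394/5, 64]
+L4 (α=1/2) → [564/5, 1029/10, 110]
+L5 (α=2/5) → [3212/25, 3747/50, 122]
+L6 (α=5/8) → [3909/50, 16741/400, 521/8]
rounded: [78, 42, 65]

at x=1,y=1 over L1,L4,L5,L6:
L1 α=2/3: [500/3, 68/3, 226/3]
L4 α=1/4: [537/4, 155/4, 369/4]
L5 α=1/2: [721/8, 675/8, 1273/8]
L6 α=2/3: [1153/24, 1137/8, 2249/24]
= [48, 142, 94]

(0,1) stack=L1,L4,L5,L6; from [0,0,0]:
L1 α=3/4: [153/4, 705/4, 57/4]
L4 α=0: [153/4, 705/4, 57/4]
L5 α=2/7: [2157/28, 4157/28, 821/28]
L6 α=1/2: [3361/56, 6257/56, 5189/56]
= [60, 112, 93]


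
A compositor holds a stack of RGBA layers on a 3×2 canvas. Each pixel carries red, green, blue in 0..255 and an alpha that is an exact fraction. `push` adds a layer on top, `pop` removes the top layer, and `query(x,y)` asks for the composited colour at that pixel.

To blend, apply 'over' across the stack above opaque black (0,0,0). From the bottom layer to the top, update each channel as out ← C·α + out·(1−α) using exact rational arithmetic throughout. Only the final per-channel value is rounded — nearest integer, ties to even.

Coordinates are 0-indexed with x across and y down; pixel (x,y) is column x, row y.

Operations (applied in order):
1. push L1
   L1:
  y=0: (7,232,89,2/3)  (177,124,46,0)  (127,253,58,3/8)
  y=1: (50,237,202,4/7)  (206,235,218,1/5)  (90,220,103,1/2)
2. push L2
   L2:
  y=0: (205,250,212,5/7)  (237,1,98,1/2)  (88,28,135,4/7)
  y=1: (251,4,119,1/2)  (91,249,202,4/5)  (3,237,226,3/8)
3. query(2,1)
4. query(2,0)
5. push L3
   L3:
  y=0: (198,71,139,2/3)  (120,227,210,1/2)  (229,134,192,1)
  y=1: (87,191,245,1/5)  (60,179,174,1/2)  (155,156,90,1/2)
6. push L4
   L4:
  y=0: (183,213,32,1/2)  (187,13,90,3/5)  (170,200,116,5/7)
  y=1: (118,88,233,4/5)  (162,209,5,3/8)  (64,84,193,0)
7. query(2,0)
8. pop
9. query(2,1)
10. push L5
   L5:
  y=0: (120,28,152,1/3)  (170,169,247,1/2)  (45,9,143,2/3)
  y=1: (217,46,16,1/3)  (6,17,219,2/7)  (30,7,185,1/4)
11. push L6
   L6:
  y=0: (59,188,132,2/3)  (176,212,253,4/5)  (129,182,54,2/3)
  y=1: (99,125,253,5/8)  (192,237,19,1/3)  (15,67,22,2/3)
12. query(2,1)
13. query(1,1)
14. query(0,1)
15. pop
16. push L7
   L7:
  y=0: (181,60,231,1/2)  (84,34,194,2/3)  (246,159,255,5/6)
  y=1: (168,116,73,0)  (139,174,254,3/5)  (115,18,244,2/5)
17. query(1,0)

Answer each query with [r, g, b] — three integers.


query (2,1) [L1,L2] — begin 0,0,0
L1 α=1/2: [45, 110, 103/2]
L2 α=3/8: [117/4, 1261/8, 1871/16]
rounded: [29, 158, 117]

(2,0) stack=L1,L2; from [0,0,0]:
+L1 (α=3/8) → [381/8, 759/8, 87/4]
+L2 (α=4/7) → [3959/56, 3173/56, 2421/28]
= [71, 57, 86]

at x=2,y=0 over L1,L2,L3,L4:
+L1 (α=3/8) → [381/8, 759/8, 87/4]
+L2 (α=4/7) → [3959/56, 3173/56, 2421/28]
+L3 (α=1) → [229, 134, 192]
+L4 (α=5/7) → [1308/7, 1268/7, 964/7]
rounded: [187, 181, 138]

query (2,1) [L1,L2,L3] — begin 0,0,0
L1 α=1/2: [45, 110, 103/2]
L2 α=3/8: [117/4, 1261/8, 1871/16]
L3 α=1/2: [737/8, 2509/16, 3311/32]
rounded: [92, 157, 103]

(2,1) stack=L1,L2,L3,L5,L6; from [0,0,0]:
L1 α=1/2: [45, 110, 103/2]
L2 α=3/8: [117/4, 1261/8, 1871/16]
L3 α=1/2: [737/8, 2509/16, 3311/32]
L5 α=1/4: [2451/32, 7639/64, 15853/128]
L6 α=2/3: [1137/32, 5405/64, 21485/384]
rounded: [36, 84, 56]

at x=1,y=1 over L1,L2,L3,L5,L6:
L1 α=1/5: [206/5, 47, 218/5]
L2 α=4/5: [2026/25, 1043/5, 4258/25]
L3 α=1/2: [1763/25, 969/5, 4304/25]
L5 α=2/7: [1823/35, 1003/7, 6494/35]
L6 α=1/3: [10366/105, 3665/21, 4551/35]
rounded: [99, 175, 130]

query (0,1) [L1,L2,L3,L5,L6] — begin 0,0,0
after L1 α=4/7: [200/7, 948/7, 808/7]
after L2 α=1/2: [1957/14, 488/7, 1641/14]
after L3 α=1/5: [4523/35, 3289/35, 4997/35]
after L5 α=1/3: [5547/35, 8188/105, 3518/35]
after L6 α=5/8: [16983/140, 30063/280, 54829/280]
= [121, 107, 196]

query (1,0) [L1,L2,L3,L5,L7] — begin 0,0,0
L1 α=0: [0, 0, 0]
L2 α=1/2: [237/2, 1/2, 49]
L3 α=1/2: [477/4, 455/4, 259/2]
L5 α=1/2: [1157/8, 1131/8, 753/4]
L7 α=2/3: [2501/24, 1675/24, 2305/12]
= [104, 70, 192]


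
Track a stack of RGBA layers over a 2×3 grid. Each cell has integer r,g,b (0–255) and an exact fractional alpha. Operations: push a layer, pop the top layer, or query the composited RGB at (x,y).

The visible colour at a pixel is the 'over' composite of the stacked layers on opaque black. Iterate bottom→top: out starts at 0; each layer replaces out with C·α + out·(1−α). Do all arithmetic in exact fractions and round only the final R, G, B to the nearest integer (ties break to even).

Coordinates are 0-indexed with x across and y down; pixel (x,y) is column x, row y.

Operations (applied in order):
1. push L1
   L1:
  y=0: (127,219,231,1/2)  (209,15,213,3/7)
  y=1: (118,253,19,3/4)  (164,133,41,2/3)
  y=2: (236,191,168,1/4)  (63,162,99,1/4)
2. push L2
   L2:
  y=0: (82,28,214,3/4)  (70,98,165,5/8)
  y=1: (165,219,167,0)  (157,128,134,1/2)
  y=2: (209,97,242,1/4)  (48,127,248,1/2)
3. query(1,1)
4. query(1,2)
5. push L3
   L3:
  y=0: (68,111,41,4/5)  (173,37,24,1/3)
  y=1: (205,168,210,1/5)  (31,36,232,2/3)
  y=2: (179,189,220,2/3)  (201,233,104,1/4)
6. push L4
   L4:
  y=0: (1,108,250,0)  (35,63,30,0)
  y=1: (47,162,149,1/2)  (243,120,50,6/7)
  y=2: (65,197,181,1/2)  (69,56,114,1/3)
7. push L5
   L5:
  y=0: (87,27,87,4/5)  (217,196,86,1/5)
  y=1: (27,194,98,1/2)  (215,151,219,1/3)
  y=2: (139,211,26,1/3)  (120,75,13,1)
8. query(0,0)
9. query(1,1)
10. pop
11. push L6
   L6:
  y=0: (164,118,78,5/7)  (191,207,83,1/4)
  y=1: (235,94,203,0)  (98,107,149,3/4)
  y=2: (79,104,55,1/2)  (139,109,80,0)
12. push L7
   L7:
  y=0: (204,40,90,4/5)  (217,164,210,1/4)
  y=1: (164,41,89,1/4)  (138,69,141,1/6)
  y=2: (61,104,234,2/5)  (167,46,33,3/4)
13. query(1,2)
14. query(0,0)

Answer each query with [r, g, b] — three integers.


query (1,1) [L1,L2] — begin 0,0,0
L1 α=2/3: [328/3, 266/3, 82/3]
L2 α=1/2: [799/6, 325/3, 242/3]
rounded: [133, 108, 81]

at x=1,y=2 over L1,L2:
after L1 α=1/4: [63/4, 81/2, 99/4]
after L2 α=1/2: [255/8, 335/4, 1091/8]
rounded: [32, 84, 136]

query (0,0) [L1,L2,L3,L4,L5] — begin 0,0,0
+L1 (α=1/2) → [127/2, 219/2, 231/2]
+L2 (α=3/4) → [619/8, 387/8, 1515/8]
+L3 (α=4/5) → [559/8, 3939/40, 2827/40]
+L4 (α=0) → [559/8, 3939/40, 2827/40]
+L5 (α=4/5) → [3343/40, 8259/200, 16747/200]
→ [84, 41, 84]

(1,1) stack=L1,L2,L3,L4,L5; from [0,0,0]:
+L1 (α=2/3) → [328/3, 266/3, 82/3]
+L2 (α=1/2) → [799/6, 325/3, 242/3]
+L3 (α=2/3) → [1171/18, 541/9, 1634/9]
+L4 (α=6/7) → [27415/126, 1003/9, 4334/63]
+L5 (α=1/3) → [40960/189, 3365/27, 22465/189]
rounded: [217, 125, 119]

at x=1,y=2 over L1,L2,L3,L4,L6,L7:
after L1 α=1/4: [63/4, 81/2, 99/4]
after L2 α=1/2: [255/8, 335/4, 1091/8]
after L3 α=1/4: [2373/32, 1937/16, 4105/32]
after L4 α=1/3: [1159/16, 795/8, 5929/48]
after L6 α=0: [1159/16, 795/8, 5929/48]
after L7 α=3/4: [9175/64, 1899/32, 10681/192]
rounded: [143, 59, 56]

query (0,0) [L1,L2,L3,L4,L6,L7] — begin 0,0,0
L1 α=1/2: [127/2, 219/2, 231/2]
L2 α=3/4: [619/8, 387/8, 1515/8]
L3 α=4/5: [559/8, 3939/40, 2827/40]
L4 α=0: [559/8, 3939/40, 2827/40]
L6 α=5/7: [3839/28, 15739/140, 10627/140]
L7 α=4/5: [26687/140, 38139/700, 61027/700]
→ [191, 54, 87]


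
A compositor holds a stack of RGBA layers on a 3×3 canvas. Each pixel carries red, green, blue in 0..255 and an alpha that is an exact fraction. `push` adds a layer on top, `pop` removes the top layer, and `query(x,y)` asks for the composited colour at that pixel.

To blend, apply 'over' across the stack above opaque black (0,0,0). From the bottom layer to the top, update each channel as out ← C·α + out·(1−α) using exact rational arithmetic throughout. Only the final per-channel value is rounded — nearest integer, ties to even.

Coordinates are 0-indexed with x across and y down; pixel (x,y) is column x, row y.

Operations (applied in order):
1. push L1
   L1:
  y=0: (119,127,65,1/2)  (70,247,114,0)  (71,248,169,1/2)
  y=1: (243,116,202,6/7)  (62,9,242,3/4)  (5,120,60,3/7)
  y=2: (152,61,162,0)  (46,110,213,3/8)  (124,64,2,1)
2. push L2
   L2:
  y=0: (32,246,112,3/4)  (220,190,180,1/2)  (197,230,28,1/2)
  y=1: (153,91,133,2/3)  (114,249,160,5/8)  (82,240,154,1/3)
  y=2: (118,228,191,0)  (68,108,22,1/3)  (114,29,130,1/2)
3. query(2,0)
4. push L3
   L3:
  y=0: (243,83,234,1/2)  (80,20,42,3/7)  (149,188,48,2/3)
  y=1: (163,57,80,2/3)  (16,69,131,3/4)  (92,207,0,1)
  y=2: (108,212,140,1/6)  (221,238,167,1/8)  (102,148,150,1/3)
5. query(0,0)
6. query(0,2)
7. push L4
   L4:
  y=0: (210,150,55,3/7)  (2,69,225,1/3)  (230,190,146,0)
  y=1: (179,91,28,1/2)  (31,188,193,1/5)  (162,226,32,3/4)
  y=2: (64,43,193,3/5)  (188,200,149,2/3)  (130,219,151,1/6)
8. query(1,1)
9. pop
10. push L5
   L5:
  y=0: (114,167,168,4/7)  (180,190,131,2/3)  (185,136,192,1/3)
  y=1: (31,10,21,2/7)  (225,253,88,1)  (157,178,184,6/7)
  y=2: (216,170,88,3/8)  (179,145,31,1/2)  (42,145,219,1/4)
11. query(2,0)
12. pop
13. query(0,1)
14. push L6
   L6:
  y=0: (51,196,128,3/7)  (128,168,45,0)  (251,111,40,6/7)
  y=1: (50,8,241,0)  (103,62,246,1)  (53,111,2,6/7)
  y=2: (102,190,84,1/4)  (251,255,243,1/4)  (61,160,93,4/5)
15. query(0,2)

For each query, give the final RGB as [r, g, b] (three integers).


(2,0) stack=L1,L2; from [0,0,0]:
L1 α=1/2: [71/2, 124, 169/2]
L2 α=1/2: [465/4, 177, 225/4]
rounded: [116, 177, 56]

at x=0,y=0 over L1,L2,L3:
after L1 α=1/2: [119/2, 127/2, 65/2]
after L2 α=3/4: [311/8, 1603/8, 737/8]
after L3 α=1/2: [2255/16, 2267/16, 2609/16]
rounded: [141, 142, 163]

at x=0,y=2 over L1,L2,L3:
+L1 (α=0) → [0, 0, 0]
+L2 (α=0) → [0, 0, 0]
+L3 (α=1/6) → [18, 106/3, 70/3]
→ [18, 35, 23]

at x=1,y=1 over L1,L2,L3,L4:
after L1 α=3/4: [93/2, 27/4, 363/2]
after L2 α=5/8: [1419/16, 5061/32, 2689/16]
after L3 α=3/4: [2187/64, 11685/128, 8977/64]
after L4 α=1/5: [2683/80, 17701/160, 2413/16]
rounded: [34, 111, 151]

query (2,0) [L1,L2,L3,L5] — begin 0,0,0
after L1 α=1/2: [71/2, 124, 169/2]
after L2 α=1/2: [465/4, 177, 225/4]
after L3 α=2/3: [1657/12, 553/3, 203/4]
after L5 α=1/3: [2767/18, 1514/9, 587/6]
→ [154, 168, 98]

at x=0,y=1 over L1,L2,L3:
+L1 (α=6/7) → [1458/7, 696/7, 1212/7]
+L2 (α=2/3) → [1200/7, 1970/21, 3074/21]
+L3 (α=2/3) → [3482/21, 4364/63, 6434/63]
→ [166, 69, 102]

(0,2) stack=L1,L2,L3,L6; from [0,0,0]:
after L1 α=0: [0, 0, 0]
after L2 α=0: [0, 0, 0]
after L3 α=1/6: [18, 106/3, 70/3]
after L6 α=1/4: [39, 74, 77/2]
rounded: [39, 74, 38]


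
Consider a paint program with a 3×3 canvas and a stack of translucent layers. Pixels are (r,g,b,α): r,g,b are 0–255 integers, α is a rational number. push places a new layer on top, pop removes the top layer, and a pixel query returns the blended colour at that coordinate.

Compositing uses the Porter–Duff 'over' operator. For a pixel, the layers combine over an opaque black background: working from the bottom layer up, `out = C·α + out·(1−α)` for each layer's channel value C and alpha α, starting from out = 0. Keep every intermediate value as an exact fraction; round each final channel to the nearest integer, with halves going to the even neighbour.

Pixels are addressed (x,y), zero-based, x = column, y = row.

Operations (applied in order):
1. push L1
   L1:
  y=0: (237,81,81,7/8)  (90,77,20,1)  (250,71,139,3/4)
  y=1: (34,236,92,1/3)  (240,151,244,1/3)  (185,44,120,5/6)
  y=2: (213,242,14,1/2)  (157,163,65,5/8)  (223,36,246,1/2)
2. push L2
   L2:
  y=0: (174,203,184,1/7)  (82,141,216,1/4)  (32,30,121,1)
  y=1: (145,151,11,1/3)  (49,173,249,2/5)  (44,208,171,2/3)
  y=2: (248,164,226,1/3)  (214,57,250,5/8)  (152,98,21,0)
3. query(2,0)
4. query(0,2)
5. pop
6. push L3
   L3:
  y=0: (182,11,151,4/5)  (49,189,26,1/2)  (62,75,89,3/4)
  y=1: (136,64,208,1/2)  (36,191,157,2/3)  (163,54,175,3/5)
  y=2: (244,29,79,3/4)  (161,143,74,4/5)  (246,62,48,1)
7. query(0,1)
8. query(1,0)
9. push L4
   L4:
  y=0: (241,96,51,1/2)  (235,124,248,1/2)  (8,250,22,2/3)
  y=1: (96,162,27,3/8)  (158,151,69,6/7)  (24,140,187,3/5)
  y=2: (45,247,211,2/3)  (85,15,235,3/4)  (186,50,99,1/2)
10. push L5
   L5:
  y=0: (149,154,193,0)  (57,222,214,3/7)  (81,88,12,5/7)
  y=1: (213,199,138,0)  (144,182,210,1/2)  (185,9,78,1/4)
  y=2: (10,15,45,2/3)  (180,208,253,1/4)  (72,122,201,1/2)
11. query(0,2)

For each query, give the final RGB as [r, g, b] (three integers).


(2,0) stack=L1,L2; from [0,0,0]:
after L1 α=3/4: [375/2, 213/4, 417/4]
after L2 α=1: [32, 30, 121]
→ [32, 30, 121]

at x=0,y=2 over L1,L2:
after L1 α=1/2: [213/2, 121, 7]
after L2 α=1/3: [461/3, 406/3, 80]
= [154, 135, 80]

query (0,1) [L1,L3] — begin 0,0,0
+L1 (α=1/3) → [34/3, 236/3, 92/3]
+L3 (α=1/2) → [221/3, 214/3, 358/3]
= [74, 71, 119]

query (1,0) [L1,L3] — begin 0,0,0
L1 α=1: [90, 77, 20]
L3 α=1/2: [139/2, 133, 23]
→ [70, 133, 23]

at x=0,y=2 over L1,L3,L4,L5:
L1 α=1/2: [213/2, 121, 7]
L3 α=3/4: [1677/8, 52, 61]
L4 α=2/3: [799/8, 182, 161]
L5 α=2/3: [959/24, 212/3, 251/3]
rounded: [40, 71, 84]


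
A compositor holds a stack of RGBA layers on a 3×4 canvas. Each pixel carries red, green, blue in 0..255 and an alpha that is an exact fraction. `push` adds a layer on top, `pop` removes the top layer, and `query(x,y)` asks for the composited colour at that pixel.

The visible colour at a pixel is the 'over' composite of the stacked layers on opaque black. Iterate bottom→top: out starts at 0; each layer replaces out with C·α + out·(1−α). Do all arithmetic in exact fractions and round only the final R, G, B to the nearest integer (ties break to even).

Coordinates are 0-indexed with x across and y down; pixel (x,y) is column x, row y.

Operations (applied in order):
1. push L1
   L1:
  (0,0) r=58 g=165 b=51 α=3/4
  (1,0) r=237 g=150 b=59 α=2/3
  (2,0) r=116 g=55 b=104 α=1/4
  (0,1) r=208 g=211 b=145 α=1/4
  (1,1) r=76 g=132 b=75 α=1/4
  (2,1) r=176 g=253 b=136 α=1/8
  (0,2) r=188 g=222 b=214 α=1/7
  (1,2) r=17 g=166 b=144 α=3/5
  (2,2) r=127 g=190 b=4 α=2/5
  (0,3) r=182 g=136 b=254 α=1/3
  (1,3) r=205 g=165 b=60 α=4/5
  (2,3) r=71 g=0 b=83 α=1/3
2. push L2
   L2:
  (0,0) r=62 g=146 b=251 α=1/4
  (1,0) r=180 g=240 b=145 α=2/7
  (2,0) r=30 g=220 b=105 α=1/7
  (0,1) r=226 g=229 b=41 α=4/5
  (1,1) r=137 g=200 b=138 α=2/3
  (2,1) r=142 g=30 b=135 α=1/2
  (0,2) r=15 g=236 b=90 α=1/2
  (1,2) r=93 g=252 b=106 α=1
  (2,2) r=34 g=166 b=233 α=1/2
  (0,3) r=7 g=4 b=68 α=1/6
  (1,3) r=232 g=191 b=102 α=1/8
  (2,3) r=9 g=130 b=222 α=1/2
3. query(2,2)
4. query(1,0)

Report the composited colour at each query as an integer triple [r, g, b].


query (2,2) [L1,L2] — begin 0,0,0
after L1 α=2/5: [254/5, 76, 8/5]
after L2 α=1/2: [212/5, 121, 1173/10]
→ [42, 121, 117]

query (1,0) [L1,L2] — begin 0,0,0
L1 α=2/3: [158, 100, 118/3]
L2 α=2/7: [1150/7, 140, 1460/21]
rounded: [164, 140, 70]


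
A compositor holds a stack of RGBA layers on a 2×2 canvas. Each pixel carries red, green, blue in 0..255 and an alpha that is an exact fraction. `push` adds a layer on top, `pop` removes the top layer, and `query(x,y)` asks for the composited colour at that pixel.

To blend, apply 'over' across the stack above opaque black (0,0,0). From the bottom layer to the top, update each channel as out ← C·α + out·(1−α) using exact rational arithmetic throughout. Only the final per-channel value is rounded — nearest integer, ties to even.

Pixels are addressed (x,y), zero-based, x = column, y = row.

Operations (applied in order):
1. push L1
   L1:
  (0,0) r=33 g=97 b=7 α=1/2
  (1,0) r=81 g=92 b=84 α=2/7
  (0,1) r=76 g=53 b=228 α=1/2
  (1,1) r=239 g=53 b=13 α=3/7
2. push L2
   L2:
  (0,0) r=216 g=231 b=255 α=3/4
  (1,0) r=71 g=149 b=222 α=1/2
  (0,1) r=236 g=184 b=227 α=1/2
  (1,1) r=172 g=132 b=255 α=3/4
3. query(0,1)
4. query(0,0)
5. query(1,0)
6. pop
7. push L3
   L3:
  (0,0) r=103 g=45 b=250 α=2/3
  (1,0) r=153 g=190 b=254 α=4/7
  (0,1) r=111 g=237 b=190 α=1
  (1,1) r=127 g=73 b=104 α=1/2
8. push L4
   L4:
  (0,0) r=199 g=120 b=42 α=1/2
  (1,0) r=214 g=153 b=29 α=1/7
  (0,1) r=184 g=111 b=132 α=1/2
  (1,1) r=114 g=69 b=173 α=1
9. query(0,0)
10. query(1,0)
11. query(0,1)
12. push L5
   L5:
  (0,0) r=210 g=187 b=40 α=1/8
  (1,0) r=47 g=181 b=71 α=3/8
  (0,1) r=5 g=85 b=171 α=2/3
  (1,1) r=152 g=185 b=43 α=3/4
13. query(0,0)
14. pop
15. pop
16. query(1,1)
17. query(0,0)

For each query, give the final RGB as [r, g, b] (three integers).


query (0,1) [L1,L2] — begin 0,0,0
L1 α=1/2: [38, 53/2, 114]
L2 α=1/2: [137, 421/4, 341/2]
rounded: [137, 105, 170]

at x=0,y=0 over L1,L2:
+L1 (α=1/2) → [33/2, 97/2, 7/2]
+L2 (α=3/4) → [1329/8, 1483/8, 1537/8]
= [166, 185, 192]

(1,0) stack=L1,L2; from [0,0,0]:
after L1 α=2/7: [162/7, 184/7, 24]
after L2 α=1/2: [659/14, 1227/14, 123]
= [47, 88, 123]

at x=0,y=0 over L1,L3,L4:
L1 α=1/2: [33/2, 97/2, 7/2]
L3 α=2/3: [445/6, 277/6, 1007/6]
L4 α=1/2: [1639/12, 997/12, 1259/12]
= [137, 83, 105]

(1,0) stack=L1,L3,L4; from [0,0,0]:
+L1 (α=2/7) → [162/7, 184/7, 24]
+L3 (α=4/7) → [4770/49, 5872/49, 1088/7]
+L4 (α=1/7) → [39106/343, 42729/343, 6731/49]
= [114, 125, 137]

at x=0,y=1 over L1,L3,L4:
+L1 (α=1/2) → [38, 53/2, 114]
+L3 (α=1) → [111, 237, 190]
+L4 (α=1/2) → [295/2, 174, 161]
= [148, 174, 161]

(0,0) stack=L1,L3,L4,L5; from [0,0,0]:
L1 α=1/2: [33/2, 97/2, 7/2]
L3 α=2/3: [445/6, 277/6, 1007/6]
L4 α=1/2: [1639/12, 997/12, 1259/12]
L5 α=1/8: [13993/96, 9223/96, 9293/96]
rounded: [146, 96, 97]

at x=1,y=1 over L1,L3:
after L1 α=3/7: [717/7, 159/7, 39/7]
after L3 α=1/2: [803/7, 335/7, 767/14]
= [115, 48, 55]

at x=0,y=0 over L1,L3:
L1 α=1/2: [33/2, 97/2, 7/2]
L3 α=2/3: [445/6, 277/6, 1007/6]
rounded: [74, 46, 168]
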